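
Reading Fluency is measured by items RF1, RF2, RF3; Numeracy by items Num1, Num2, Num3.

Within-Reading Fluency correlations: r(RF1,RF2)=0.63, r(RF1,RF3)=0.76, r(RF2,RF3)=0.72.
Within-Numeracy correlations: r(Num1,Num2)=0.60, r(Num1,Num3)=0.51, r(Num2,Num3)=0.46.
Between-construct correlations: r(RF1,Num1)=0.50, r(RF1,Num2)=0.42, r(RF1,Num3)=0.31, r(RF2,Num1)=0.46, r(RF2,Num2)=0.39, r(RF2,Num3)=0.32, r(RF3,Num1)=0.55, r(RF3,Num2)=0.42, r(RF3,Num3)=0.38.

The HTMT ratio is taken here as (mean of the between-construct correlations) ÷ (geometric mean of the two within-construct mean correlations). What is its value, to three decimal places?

0.687

Between-construct mean = 3.75/9 = 0.4167.
Mean within-RF = 2.11/3 = 0.7033; mean within-Num = 1.57/3 = 0.5233.
Geometric mean = √(0.7033 × 0.5233) = 0.6067.
HTMT = 0.4167 / 0.6067 = 0.687.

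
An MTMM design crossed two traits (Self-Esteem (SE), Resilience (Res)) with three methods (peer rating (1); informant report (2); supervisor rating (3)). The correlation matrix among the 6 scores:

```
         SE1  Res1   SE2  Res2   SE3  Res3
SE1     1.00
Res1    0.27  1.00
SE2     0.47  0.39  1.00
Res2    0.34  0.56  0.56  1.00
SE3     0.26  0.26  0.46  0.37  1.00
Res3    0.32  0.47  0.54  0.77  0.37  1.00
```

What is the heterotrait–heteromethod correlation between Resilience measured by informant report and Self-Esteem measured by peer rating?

0.34

Different traits and methods: r(Res2, SE1) = 0.34.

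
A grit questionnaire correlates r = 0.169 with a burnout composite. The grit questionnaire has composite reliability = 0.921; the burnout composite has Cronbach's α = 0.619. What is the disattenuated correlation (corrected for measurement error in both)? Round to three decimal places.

r_true = r_obs / √(r_xx · r_yy) = 0.169 / √(0.921 × 0.619) = 0.169 / √0.570099 = 0.169 / 0.7550 ≈ 0.224.

0.224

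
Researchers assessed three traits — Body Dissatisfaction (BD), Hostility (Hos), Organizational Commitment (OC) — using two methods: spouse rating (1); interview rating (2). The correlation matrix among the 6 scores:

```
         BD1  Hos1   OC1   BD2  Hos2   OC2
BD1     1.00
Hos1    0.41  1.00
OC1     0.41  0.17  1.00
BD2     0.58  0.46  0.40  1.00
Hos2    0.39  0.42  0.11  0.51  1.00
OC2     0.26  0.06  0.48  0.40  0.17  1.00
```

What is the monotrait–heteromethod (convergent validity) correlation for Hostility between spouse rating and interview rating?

0.42

Same trait (Hos), different methods: r(Hos1, Hos2) = 0.42.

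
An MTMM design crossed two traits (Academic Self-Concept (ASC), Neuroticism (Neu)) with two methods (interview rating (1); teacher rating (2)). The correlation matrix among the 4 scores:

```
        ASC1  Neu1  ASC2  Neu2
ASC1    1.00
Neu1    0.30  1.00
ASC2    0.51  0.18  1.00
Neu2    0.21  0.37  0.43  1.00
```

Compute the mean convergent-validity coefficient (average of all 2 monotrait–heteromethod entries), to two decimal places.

Convergent values: 0.51, 0.37; mean = 0.88/2 = 0.44.

0.44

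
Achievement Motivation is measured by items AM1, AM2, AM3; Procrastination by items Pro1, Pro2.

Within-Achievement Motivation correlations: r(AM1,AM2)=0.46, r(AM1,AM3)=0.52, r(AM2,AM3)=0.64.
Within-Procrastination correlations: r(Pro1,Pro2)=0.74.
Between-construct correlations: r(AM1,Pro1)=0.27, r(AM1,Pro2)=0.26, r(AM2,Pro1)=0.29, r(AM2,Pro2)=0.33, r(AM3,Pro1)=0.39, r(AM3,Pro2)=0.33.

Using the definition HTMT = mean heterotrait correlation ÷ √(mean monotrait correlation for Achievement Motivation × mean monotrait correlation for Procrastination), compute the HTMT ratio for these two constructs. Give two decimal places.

Mean heterotrait r = 1.87/6 = 0.3117.
Mean within-AM = 1.62/3 = 0.5400; mean within-Pro = 0.74/1 = 0.7400.
Geometric mean = √(0.5400 × 0.7400) = 0.6321.
HTMT = 0.3117 / 0.6321 = 0.49.

0.49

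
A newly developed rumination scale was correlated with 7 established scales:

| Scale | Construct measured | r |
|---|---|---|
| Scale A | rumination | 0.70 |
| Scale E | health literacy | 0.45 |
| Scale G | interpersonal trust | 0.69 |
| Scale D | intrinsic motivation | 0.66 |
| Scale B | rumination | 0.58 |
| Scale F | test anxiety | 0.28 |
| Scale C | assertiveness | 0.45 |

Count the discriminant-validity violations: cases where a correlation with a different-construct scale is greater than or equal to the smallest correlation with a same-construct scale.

Convergent (same construct = rumination): Scale A, Scale B.
Smallest convergent = 0.58. Discriminant values: 0.45, 0.69, 0.66, 0.28, 0.45; count ≥ 0.58 → 2.

2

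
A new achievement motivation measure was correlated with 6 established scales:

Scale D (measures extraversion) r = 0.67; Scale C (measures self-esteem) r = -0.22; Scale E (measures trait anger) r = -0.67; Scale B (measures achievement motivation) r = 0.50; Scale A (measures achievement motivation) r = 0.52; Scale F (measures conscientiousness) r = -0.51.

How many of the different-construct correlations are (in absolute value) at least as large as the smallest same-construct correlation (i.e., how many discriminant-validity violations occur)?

Convergent (same construct = achievement motivation): Scale B, Scale A.
Smallest convergent = 0.50. Discriminant |r|: 0.67, 0.22, 0.67, 0.51; count ≥ 0.50 → 3.

3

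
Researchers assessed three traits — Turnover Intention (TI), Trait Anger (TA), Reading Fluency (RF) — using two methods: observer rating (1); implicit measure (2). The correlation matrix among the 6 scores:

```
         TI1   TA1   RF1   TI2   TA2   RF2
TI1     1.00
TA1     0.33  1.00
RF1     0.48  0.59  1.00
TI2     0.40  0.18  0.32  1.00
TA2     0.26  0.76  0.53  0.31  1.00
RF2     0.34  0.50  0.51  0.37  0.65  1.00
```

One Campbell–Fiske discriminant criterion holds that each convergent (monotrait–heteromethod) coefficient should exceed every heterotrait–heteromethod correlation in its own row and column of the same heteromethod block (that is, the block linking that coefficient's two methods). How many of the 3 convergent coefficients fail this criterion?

Each convergent coefficient versus the relevant comparison correlations:
TI (methods 1·2): 0.40 vs {0.26, 0.18, 0.34, 0.32} → pass.
TA (methods 1·2): 0.76 vs {0.18, 0.26, 0.50, 0.53} → pass.
RF (methods 1·2): 0.51 vs {0.32, 0.34, 0.53, 0.50} → fail.
1 of 3 fail.

1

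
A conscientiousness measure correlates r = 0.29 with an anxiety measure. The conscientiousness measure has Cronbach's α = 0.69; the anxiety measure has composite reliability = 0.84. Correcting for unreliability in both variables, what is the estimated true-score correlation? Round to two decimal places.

0.38

r_true = r_obs / √(r_xx · r_yy) = 0.29 / √(0.69 × 0.84) = 0.29 / √0.5796 = 0.29 / 0.7613 ≈ 0.38.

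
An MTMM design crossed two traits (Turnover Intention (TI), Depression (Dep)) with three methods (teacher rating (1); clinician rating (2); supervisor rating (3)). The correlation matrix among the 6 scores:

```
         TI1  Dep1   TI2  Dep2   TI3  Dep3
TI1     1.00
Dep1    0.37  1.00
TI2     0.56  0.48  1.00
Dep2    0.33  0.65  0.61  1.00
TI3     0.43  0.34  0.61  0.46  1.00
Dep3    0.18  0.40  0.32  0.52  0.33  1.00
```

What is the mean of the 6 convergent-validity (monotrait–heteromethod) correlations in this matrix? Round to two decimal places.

Convergent values: 0.56, 0.43, 0.61, 0.65, 0.40, 0.52; mean = 3.17/6 = 0.53.

0.53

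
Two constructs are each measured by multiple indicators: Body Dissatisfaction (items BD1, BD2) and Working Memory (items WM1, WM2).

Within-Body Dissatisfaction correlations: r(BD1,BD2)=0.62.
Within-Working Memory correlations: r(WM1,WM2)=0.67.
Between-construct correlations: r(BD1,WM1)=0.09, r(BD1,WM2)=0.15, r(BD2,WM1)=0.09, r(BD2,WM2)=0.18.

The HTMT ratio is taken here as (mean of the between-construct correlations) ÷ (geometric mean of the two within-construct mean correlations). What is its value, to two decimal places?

Between-construct mean = 0.51/4 = 0.1275.
Mean within-BD = 0.62/1 = 0.6200; mean within-WM = 0.67/1 = 0.6700.
Geometric mean = √(0.6200 × 0.6700) = 0.6445.
HTMT = 0.1275 / 0.6445 = 0.20.

0.20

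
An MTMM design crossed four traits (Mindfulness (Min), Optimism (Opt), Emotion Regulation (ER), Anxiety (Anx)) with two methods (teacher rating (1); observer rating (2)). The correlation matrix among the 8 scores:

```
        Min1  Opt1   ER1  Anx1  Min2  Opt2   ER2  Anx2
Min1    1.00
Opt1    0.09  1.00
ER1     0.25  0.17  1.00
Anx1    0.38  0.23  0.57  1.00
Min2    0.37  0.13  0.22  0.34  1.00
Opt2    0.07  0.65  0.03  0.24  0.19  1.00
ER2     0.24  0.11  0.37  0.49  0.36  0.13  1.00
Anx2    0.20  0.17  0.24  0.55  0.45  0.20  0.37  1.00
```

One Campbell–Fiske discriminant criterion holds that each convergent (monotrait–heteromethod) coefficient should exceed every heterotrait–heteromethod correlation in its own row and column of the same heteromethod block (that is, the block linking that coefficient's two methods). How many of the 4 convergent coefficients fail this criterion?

Each convergent coefficient versus the relevant comparison correlations:
Min (methods 1·2): 0.37 vs {0.07, 0.13, 0.24, 0.22, 0.20, 0.34} → pass.
Opt (methods 1·2): 0.65 vs {0.13, 0.07, 0.11, 0.03, 0.17, 0.24} → pass.
ER (methods 1·2): 0.37 vs {0.22, 0.24, 0.03, 0.11, 0.24, 0.49} → fail.
Anx (methods 1·2): 0.55 vs {0.34, 0.20, 0.24, 0.17, 0.49, 0.24} → pass.
1 of 4 fail.

1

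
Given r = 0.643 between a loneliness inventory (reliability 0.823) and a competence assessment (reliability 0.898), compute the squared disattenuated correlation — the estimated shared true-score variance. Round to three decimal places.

Disattenuated r = 0.643 / √(0.823 × 0.898) = 0.643 / 0.8597 = 0.7479.
Shared true-score variance = 0.7479² = 0.5594 ≈ 0.559.

0.559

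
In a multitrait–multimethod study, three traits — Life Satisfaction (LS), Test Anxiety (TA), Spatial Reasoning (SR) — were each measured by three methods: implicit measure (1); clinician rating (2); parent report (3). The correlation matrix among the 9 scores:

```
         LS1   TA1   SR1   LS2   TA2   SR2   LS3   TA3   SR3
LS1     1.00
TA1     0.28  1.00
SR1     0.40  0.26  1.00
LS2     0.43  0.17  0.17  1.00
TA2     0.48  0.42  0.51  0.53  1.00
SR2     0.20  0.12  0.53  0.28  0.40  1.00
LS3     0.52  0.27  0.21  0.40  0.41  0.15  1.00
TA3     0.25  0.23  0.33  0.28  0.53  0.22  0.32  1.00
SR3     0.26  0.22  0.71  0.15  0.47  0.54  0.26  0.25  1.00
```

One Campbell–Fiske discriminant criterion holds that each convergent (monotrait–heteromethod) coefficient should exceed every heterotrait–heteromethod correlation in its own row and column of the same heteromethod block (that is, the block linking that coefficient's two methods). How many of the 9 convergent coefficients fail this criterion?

Convergent coefficients and their comparison sets:
LS (methods 1·2): 0.43 vs {0.48, 0.17, 0.20, 0.17} → fail.
LS (methods 1·3): 0.52 vs {0.25, 0.27, 0.26, 0.21} → pass.
LS (methods 2·3): 0.40 vs {0.28, 0.41, 0.15, 0.15} → fail.
TA (methods 1·2): 0.42 vs {0.17, 0.48, 0.12, 0.51} → fail.
TA (methods 1·3): 0.23 vs {0.27, 0.25, 0.22, 0.33} → fail.
TA (methods 2·3): 0.53 vs {0.41, 0.28, 0.47, 0.22} → pass.
SR (methods 1·2): 0.53 vs {0.17, 0.20, 0.51, 0.12} → pass.
SR (methods 1·3): 0.71 vs {0.21, 0.26, 0.33, 0.22} → pass.
SR (methods 2·3): 0.54 vs {0.15, 0.15, 0.22, 0.47} → pass.
4 of 9 fail.

4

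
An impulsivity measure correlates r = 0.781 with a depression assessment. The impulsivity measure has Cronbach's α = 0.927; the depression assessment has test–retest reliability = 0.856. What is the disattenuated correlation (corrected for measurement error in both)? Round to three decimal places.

r_true = r_obs / √(r_xx · r_yy) = 0.781 / √(0.927 × 0.856) = 0.781 / √0.793512 = 0.781 / 0.8908 ≈ 0.877.

0.877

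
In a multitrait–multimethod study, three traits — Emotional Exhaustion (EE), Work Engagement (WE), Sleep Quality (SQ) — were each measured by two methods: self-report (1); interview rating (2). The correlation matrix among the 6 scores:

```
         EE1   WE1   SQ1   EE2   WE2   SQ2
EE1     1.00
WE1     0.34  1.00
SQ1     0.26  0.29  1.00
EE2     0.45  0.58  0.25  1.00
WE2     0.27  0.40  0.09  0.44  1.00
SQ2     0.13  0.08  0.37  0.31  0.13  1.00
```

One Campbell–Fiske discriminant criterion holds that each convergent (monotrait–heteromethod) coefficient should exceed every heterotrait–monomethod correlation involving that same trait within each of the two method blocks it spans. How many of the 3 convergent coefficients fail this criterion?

Checking each validity diagonal entry against its comparison values:
EE (methods 1·2): 0.45 vs {0.34, 0.44, 0.26, 0.31} → pass.
WE (methods 1·2): 0.40 vs {0.34, 0.44, 0.29, 0.13} → fail.
SQ (methods 1·2): 0.37 vs {0.26, 0.31, 0.29, 0.13} → pass.
1 of 3 fail.

1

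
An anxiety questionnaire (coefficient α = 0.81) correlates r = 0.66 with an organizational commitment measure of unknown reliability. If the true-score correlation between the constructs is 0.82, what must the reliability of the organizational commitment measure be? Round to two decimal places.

0.80

r_true = r_obs / √(r_xx · r_yy) ⇒ 0.82 = 0.66 / √(0.81 · r_yy).
√(0.81 · r_yy) = 0.66 / 0.82 = 0.8049; 0.81 · r_yy = 0.6479; r_yy = 0.6479 / 0.81 ≈ 0.80.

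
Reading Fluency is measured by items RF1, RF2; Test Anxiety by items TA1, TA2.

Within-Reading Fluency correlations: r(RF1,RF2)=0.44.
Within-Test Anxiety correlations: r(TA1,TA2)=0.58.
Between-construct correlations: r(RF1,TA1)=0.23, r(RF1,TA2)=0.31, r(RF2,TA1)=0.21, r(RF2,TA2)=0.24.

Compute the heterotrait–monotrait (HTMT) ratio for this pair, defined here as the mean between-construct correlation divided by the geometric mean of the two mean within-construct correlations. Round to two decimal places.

Between-construct mean = 0.99/4 = 0.2475.
Mean within-RF = 0.44/1 = 0.4400; mean within-TA = 0.58/1 = 0.5800.
Geometric mean = √(0.4400 × 0.5800) = 0.5052.
HTMT = 0.2475 / 0.5052 = 0.49.

0.49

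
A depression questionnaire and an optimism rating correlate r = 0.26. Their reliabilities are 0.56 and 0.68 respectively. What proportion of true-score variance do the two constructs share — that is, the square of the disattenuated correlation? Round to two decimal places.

0.18

Disattenuated r = 0.26 / √(0.56 × 0.68) = 0.26 / 0.6171 = 0.4213.
Shared true-score variance = 0.4213² = 0.1775 ≈ 0.18.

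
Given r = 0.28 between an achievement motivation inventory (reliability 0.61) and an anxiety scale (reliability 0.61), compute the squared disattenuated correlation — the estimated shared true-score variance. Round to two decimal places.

Disattenuated r = 0.28 / √(0.61 × 0.61) = 0.28 / 0.6100 = 0.4590.
Shared true-score variance = 0.4590² = 0.2107 ≈ 0.21.

0.21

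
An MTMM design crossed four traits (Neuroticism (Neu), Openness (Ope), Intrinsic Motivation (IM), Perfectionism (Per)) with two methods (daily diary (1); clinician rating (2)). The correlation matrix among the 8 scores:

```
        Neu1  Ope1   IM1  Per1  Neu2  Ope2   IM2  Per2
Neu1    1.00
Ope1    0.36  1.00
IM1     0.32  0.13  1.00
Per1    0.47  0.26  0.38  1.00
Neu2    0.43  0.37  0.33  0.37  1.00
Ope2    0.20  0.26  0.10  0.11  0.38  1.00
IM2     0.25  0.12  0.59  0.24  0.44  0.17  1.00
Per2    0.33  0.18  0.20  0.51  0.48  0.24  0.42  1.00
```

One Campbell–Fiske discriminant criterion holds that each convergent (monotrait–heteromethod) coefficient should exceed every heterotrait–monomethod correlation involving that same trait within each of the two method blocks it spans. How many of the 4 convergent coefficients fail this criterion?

2

Checking each validity diagonal entry against its comparison values:
Neu (methods 1·2): 0.43 vs {0.36, 0.38, 0.32, 0.44, 0.47, 0.48} → fail.
Ope (methods 1·2): 0.26 vs {0.36, 0.38, 0.13, 0.17, 0.26, 0.24} → fail.
IM (methods 1·2): 0.59 vs {0.32, 0.44, 0.13, 0.17, 0.38, 0.42} → pass.
Per (methods 1·2): 0.51 vs {0.47, 0.48, 0.26, 0.24, 0.38, 0.42} → pass.
2 of 4 fail.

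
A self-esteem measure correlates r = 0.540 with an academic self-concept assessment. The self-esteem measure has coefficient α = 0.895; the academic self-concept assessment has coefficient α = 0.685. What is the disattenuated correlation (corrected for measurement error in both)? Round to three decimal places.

r_true = r_obs / √(r_xx · r_yy) = 0.540 / √(0.895 × 0.685) = 0.540 / √0.613075 = 0.540 / 0.7830 ≈ 0.690.

0.690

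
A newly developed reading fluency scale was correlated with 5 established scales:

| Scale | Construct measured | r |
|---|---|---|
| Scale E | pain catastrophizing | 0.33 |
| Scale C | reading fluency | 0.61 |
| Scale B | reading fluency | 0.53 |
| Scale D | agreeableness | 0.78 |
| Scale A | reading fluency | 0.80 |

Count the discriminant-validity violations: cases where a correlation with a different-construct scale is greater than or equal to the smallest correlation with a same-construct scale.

Convergent (same construct = reading fluency): Scale C, Scale B, Scale A.
Smallest convergent = 0.53. Discriminant values: 0.33, 0.78; count ≥ 0.53 → 1.

1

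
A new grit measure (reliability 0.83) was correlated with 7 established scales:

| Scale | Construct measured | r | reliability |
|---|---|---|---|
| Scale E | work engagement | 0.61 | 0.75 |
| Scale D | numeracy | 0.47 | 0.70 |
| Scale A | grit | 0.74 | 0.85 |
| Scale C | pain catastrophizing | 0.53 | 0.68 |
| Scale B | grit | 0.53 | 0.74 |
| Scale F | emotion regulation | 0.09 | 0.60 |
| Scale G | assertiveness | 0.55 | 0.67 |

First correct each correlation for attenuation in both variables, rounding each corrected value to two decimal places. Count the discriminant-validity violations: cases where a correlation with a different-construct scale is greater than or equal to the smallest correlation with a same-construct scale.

3

Disattenuated r (r / √(r_scale · r_new)):
  Scale E (disc): 0.61 / √(0.75·0.83) = 0.77
  Scale D (disc): 0.47 / √(0.70·0.83) = 0.62
  Scale A (conv): 0.74 / √(0.85·0.83) = 0.88
  Scale C (disc): 0.53 / √(0.68·0.83) = 0.71
  Scale B (conv): 0.53 / √(0.74·0.83) = 0.68
  Scale F (disc): 0.09 / √(0.60·0.83) = 0.13
  Scale G (disc): 0.55 / √(0.67·0.83) = 0.74
Smallest convergent = 0.68. Discriminant values: 0.77, 0.62, 0.71, 0.13, 0.74; count ≥ 0.68 → 3.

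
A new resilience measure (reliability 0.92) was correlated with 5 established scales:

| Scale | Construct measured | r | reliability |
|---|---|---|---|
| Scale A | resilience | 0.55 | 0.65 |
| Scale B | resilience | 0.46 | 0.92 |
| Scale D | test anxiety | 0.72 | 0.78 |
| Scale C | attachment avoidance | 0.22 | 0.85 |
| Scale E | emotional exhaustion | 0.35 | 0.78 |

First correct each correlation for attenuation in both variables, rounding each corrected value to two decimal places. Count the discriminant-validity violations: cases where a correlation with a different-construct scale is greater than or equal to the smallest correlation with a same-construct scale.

Disattenuated r (r / √(r_scale · r_new)):
  Scale A (conv): 0.55 / √(0.65·0.92) = 0.71
  Scale B (conv): 0.46 / √(0.92·0.92) = 0.50
  Scale D (disc): 0.72 / √(0.78·0.92) = 0.85
  Scale C (disc): 0.22 / √(0.85·0.92) = 0.25
  Scale E (disc): 0.35 / √(0.78·0.92) = 0.41
Smallest convergent = 0.50. Discriminant values: 0.85, 0.25, 0.41; count ≥ 0.50 → 1.

1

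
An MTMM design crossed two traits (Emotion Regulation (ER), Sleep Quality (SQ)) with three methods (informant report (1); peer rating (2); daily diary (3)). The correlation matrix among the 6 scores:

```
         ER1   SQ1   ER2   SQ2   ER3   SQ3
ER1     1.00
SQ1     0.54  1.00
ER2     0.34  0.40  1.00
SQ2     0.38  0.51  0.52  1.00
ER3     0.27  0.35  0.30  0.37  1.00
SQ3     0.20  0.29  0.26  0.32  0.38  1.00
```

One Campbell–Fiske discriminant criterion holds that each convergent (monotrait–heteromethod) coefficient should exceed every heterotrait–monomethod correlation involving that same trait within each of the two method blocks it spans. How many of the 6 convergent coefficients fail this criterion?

Each convergent coefficient versus the relevant comparison correlations:
ER (methods 1·2): 0.34 vs {0.54, 0.52} → fail.
ER (methods 1·3): 0.27 vs {0.54, 0.38} → fail.
ER (methods 2·3): 0.30 vs {0.52, 0.38} → fail.
SQ (methods 1·2): 0.51 vs {0.54, 0.52} → fail.
SQ (methods 1·3): 0.29 vs {0.54, 0.38} → fail.
SQ (methods 2·3): 0.32 vs {0.52, 0.38} → fail.
6 of 6 fail.

6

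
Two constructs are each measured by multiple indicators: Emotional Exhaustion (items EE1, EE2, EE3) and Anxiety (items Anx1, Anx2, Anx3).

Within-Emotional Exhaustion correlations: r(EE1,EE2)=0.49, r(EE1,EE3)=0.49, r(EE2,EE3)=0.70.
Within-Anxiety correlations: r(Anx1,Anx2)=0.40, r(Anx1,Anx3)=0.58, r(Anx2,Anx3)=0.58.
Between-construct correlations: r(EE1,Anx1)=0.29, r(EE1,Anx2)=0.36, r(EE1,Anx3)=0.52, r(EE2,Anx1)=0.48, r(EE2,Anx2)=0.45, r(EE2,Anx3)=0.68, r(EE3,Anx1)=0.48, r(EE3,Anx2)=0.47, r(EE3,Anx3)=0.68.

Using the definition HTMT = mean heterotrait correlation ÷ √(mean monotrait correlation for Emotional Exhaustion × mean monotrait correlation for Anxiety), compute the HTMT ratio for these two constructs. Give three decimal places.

0.908

Mean heterotrait r = 4.41/9 = 0.4900.
Mean within-EE = 1.68/3 = 0.5600; mean within-Anx = 1.56/3 = 0.5200.
Geometric mean = √(0.5600 × 0.5200) = 0.5396.
HTMT = 0.4900 / 0.5396 = 0.908.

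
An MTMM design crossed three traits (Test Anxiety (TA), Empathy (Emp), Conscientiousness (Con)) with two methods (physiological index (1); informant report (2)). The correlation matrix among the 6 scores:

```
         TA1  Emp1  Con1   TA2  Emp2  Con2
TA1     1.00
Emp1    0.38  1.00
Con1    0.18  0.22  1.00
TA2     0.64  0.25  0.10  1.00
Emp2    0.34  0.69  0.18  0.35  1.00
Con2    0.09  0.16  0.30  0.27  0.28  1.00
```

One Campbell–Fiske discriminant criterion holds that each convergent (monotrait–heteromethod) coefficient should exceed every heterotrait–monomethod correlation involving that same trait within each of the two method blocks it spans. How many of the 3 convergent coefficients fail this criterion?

Each convergent coefficient versus the relevant comparison correlations:
TA (methods 1·2): 0.64 vs {0.38, 0.35, 0.18, 0.27} → pass.
Emp (methods 1·2): 0.69 vs {0.38, 0.35, 0.22, 0.28} → pass.
Con (methods 1·2): 0.30 vs {0.18, 0.27, 0.22, 0.28} → pass.
0 of 3 fail.

0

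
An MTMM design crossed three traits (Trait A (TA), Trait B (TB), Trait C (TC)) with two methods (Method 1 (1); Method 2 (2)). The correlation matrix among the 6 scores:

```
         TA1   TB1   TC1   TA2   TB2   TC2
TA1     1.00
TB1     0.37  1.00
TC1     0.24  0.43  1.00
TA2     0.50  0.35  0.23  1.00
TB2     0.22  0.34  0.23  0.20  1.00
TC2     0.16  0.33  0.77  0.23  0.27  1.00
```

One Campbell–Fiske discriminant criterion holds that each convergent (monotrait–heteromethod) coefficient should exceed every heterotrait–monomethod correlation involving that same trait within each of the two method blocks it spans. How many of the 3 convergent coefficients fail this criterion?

1

Convergent coefficients and their comparison sets:
TA (methods 1·2): 0.50 vs {0.37, 0.20, 0.24, 0.23} → pass.
TB (methods 1·2): 0.34 vs {0.37, 0.20, 0.43, 0.27} → fail.
TC (methods 1·2): 0.77 vs {0.24, 0.23, 0.43, 0.27} → pass.
1 of 3 fail.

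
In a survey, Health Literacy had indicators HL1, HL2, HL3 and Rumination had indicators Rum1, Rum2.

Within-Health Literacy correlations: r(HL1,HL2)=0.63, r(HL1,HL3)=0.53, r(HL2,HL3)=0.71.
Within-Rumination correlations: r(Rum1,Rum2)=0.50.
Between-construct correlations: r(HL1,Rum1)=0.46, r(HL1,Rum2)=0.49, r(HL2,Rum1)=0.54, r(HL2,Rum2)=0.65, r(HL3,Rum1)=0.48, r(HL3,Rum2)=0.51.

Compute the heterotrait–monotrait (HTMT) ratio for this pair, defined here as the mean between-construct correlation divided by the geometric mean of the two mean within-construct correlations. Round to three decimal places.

0.934

Mean between = 3.13/6 = 0.5217.
Mean within-HL = 1.87/3 = 0.6233; mean within-Rum = 0.50/1 = 0.5000.
Geometric mean = √(0.6233 × 0.5000) = 0.5583.
HTMT = 0.5217 / 0.5583 = 0.934.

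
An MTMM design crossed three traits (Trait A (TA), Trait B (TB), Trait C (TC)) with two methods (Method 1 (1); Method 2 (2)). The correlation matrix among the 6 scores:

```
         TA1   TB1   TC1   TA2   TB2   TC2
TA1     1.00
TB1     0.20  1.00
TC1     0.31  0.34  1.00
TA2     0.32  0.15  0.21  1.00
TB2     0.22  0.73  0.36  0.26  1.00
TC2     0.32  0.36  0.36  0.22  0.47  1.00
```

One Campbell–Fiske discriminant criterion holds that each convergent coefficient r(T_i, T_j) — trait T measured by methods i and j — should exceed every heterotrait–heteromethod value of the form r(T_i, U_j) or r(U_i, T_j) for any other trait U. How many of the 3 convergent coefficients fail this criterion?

2

Checking each validity diagonal entry against its comparison values:
TA (methods 1·2): 0.32 vs {0.22, 0.15, 0.32, 0.21} → fail.
TB (methods 1·2): 0.73 vs {0.15, 0.22, 0.36, 0.36} → pass.
TC (methods 1·2): 0.36 vs {0.21, 0.32, 0.36, 0.36} → fail.
2 of 3 fail.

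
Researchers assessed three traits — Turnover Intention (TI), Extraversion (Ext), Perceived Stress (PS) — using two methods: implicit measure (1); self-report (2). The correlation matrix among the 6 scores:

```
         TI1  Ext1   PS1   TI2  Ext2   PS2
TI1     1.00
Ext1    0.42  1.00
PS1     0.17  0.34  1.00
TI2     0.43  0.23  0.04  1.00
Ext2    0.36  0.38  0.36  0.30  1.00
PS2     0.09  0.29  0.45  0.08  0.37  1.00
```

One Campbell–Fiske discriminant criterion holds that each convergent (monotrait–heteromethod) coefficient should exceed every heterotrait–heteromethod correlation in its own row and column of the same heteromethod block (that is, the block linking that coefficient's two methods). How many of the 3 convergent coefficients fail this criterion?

0

Each convergent coefficient versus the relevant comparison correlations:
TI (methods 1·2): 0.43 vs {0.36, 0.23, 0.09, 0.04} → pass.
Ext (methods 1·2): 0.38 vs {0.23, 0.36, 0.29, 0.36} → pass.
PS (methods 1·2): 0.45 vs {0.04, 0.09, 0.36, 0.29} → pass.
0 of 3 fail.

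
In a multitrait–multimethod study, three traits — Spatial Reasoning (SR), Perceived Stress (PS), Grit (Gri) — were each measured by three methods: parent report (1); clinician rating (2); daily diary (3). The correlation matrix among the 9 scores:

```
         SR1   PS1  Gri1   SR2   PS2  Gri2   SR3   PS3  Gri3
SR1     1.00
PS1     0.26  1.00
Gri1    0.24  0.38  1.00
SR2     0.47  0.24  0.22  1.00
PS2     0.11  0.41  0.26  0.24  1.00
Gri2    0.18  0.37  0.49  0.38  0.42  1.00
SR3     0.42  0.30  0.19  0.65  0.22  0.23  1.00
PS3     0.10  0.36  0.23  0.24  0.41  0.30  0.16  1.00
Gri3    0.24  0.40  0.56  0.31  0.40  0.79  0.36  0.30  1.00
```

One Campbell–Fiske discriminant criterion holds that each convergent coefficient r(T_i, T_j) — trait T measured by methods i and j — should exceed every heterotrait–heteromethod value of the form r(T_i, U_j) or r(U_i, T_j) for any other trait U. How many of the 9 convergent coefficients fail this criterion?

Checking each validity diagonal entry against its comparison values:
SR (methods 1·2): 0.47 vs {0.11, 0.24, 0.18, 0.22} → pass.
SR (methods 1·3): 0.42 vs {0.10, 0.30, 0.24, 0.19} → pass.
SR (methods 2·3): 0.65 vs {0.24, 0.22, 0.31, 0.23} → pass.
PS (methods 1·2): 0.41 vs {0.24, 0.11, 0.37, 0.26} → pass.
PS (methods 1·3): 0.36 vs {0.30, 0.10, 0.40, 0.23} → fail.
PS (methods 2·3): 0.41 vs {0.22, 0.24, 0.40, 0.30} → pass.
Gri (methods 1·2): 0.49 vs {0.22, 0.18, 0.26, 0.37} → pass.
Gri (methods 1·3): 0.56 vs {0.19, 0.24, 0.23, 0.40} → pass.
Gri (methods 2·3): 0.79 vs {0.23, 0.31, 0.30, 0.40} → pass.
1 of 9 fail.

1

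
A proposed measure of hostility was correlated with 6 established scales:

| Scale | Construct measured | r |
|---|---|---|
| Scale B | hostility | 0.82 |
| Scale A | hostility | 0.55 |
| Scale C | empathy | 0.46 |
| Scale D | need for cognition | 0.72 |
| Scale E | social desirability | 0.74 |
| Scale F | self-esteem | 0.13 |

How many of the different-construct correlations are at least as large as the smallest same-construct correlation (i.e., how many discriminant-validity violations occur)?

2

Convergent (same construct = hostility): Scale B, Scale A.
Smallest convergent = 0.55. Discriminant values: 0.46, 0.72, 0.74, 0.13; count ≥ 0.55 → 2.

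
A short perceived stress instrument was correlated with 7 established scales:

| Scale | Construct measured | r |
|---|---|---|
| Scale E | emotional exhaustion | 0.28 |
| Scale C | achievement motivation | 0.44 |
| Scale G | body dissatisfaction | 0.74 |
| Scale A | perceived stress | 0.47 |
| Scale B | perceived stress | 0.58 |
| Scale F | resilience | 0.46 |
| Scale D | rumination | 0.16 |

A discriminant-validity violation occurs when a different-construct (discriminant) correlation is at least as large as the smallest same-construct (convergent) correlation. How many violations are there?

1

Convergent (same construct = perceived stress): Scale A, Scale B.
Smallest convergent = 0.47. Discriminant values: 0.28, 0.44, 0.74, 0.46, 0.16; count ≥ 0.47 → 1.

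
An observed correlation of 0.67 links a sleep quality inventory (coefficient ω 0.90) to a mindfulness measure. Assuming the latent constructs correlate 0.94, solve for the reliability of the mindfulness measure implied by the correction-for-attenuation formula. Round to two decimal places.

r_true = r_obs / √(r_xx · r_yy) ⇒ 0.94 = 0.67 / √(0.90 · r_yy).
√(0.90 · r_yy) = 0.67 / 0.94 = 0.7128; 0.90 · r_yy = 0.5081; r_yy = 0.5081 / 0.90 ≈ 0.56.

0.56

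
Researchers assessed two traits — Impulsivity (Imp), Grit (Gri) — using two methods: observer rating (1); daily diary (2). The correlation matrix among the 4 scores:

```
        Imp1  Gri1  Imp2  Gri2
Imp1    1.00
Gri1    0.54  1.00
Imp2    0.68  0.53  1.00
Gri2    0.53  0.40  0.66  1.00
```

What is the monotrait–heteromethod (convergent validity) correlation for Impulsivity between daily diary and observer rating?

0.68

Same trait (Imp), different methods: r(Imp2, Imp1) = 0.68.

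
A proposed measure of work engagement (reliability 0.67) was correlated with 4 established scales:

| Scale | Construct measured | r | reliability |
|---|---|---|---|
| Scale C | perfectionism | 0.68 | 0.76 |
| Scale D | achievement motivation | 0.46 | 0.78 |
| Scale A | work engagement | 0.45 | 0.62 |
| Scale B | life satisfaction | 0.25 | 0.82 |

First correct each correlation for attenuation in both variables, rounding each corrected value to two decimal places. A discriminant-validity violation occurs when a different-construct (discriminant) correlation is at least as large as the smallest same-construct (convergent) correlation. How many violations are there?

1

Disattenuated r (r / √(r_scale · r_new)):
  Scale C (disc): 0.68 / √(0.76·0.67) = 0.95
  Scale D (disc): 0.46 / √(0.78·0.67) = 0.64
  Scale A (conv): 0.45 / √(0.62·0.67) = 0.70
  Scale B (disc): 0.25 / √(0.82·0.67) = 0.34
Smallest convergent = 0.70. Discriminant values: 0.95, 0.64, 0.34; count ≥ 0.70 → 1.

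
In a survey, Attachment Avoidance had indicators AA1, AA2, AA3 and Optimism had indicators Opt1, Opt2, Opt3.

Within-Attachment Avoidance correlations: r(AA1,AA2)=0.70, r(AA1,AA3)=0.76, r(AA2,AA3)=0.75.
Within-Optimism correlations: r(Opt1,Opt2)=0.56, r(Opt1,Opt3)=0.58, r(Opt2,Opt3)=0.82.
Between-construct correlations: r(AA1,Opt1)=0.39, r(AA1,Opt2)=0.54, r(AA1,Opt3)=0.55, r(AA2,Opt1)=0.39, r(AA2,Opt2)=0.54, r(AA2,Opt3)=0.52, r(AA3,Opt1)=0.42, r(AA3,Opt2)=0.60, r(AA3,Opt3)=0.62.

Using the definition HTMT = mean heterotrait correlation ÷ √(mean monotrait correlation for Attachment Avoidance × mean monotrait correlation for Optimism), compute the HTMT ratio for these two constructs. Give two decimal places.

0.73

Mean heterotrait r = 4.57/9 = 0.5078.
Mean within-AA = 2.21/3 = 0.7367; mean within-Opt = 1.96/3 = 0.6533.
Geometric mean = √(0.7367 × 0.6533) = 0.6937.
HTMT = 0.5078 / 0.6937 = 0.73.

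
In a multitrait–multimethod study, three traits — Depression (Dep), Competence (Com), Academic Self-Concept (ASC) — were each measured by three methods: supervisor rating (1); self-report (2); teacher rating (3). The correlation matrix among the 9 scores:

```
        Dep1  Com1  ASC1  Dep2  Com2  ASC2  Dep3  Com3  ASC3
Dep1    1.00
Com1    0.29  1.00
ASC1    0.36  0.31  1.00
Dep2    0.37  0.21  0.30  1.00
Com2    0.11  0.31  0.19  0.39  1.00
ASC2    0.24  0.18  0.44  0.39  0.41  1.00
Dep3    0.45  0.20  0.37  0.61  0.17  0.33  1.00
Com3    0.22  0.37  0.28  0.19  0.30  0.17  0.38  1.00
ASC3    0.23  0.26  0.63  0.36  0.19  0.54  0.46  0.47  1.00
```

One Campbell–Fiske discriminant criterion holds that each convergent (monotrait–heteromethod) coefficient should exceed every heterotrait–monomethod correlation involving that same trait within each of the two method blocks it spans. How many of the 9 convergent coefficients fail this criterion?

5

Each convergent coefficient versus the relevant comparison correlations:
Dep (methods 1·2): 0.37 vs {0.29, 0.39, 0.36, 0.39} → fail.
Dep (methods 1·3): 0.45 vs {0.29, 0.38, 0.36, 0.46} → fail.
Dep (methods 2·3): 0.61 vs {0.39, 0.38, 0.39, 0.46} → pass.
Com (methods 1·2): 0.31 vs {0.29, 0.39, 0.31, 0.41} → fail.
Com (methods 1·3): 0.37 vs {0.29, 0.38, 0.31, 0.47} → fail.
Com (methods 2·3): 0.30 vs {0.39, 0.38, 0.41, 0.47} → fail.
ASC (methods 1·2): 0.44 vs {0.36, 0.39, 0.31, 0.41} → pass.
ASC (methods 1·3): 0.63 vs {0.36, 0.46, 0.31, 0.47} → pass.
ASC (methods 2·3): 0.54 vs {0.39, 0.46, 0.41, 0.47} → pass.
5 of 9 fail.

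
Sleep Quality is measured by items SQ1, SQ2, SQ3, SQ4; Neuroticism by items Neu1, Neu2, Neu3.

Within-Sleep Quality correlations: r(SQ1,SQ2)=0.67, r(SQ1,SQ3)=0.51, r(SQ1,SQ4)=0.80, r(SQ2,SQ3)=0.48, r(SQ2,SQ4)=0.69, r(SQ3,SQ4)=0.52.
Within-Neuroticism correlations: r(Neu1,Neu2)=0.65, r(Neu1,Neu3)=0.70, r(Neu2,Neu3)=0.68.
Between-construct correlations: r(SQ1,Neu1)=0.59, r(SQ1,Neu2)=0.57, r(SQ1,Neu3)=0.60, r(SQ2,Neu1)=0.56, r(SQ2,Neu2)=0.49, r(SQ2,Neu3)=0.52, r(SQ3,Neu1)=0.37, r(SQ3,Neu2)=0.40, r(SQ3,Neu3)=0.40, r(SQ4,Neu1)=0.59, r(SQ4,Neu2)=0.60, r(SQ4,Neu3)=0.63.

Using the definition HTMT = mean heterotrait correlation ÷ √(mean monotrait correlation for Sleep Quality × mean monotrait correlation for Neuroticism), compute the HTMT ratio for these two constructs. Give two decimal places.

0.82

Mean heterotrait r = 6.32/12 = 0.5267.
Mean within-SQ = 3.67/6 = 0.6117; mean within-Neu = 2.03/3 = 0.6767.
Geometric mean = √(0.6117 × 0.6767) = 0.6434.
HTMT = 0.5267 / 0.6434 = 0.82.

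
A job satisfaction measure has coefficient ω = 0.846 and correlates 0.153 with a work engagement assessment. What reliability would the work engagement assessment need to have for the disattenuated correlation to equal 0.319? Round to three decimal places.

r_true = r_obs / √(r_xx · r_yy) ⇒ 0.319 = 0.153 / √(0.846 · r_yy).
√(0.846 · r_yy) = 0.153 / 0.319 = 0.4796; 0.846 · r_yy = 0.2300; r_yy = 0.2300 / 0.846 ≈ 0.272.

0.272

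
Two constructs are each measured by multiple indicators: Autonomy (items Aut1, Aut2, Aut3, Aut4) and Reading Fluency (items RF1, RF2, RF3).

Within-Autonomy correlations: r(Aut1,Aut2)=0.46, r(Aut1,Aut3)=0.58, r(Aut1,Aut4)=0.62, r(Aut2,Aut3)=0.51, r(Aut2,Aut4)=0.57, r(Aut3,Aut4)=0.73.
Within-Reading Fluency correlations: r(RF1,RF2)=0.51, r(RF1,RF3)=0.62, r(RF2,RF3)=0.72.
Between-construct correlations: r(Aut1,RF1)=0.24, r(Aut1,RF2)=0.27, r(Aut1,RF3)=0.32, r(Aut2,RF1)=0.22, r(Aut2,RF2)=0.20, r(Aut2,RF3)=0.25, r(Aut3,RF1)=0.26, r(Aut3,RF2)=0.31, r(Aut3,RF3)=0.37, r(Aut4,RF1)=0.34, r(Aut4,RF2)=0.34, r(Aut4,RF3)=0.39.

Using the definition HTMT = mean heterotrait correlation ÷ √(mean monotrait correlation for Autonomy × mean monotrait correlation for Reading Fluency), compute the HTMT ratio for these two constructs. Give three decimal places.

Mean between = 3.51/12 = 0.2925.
Mean within-Aut = 3.47/6 = 0.5783; mean within-RF = 1.85/3 = 0.6167.
Geometric mean = √(0.5783 × 0.6167) = 0.5972.
HTMT = 0.2925 / 0.5972 = 0.490.

0.490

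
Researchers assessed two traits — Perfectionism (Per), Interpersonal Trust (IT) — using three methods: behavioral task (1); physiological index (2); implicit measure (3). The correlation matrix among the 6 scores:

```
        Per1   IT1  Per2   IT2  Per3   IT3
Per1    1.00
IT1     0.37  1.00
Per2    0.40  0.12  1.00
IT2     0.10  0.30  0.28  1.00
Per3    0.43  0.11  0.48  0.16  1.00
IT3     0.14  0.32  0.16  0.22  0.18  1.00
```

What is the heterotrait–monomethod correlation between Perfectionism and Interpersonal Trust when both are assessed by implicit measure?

0.18

Different traits, same method: r(Per3, IT3) = 0.18.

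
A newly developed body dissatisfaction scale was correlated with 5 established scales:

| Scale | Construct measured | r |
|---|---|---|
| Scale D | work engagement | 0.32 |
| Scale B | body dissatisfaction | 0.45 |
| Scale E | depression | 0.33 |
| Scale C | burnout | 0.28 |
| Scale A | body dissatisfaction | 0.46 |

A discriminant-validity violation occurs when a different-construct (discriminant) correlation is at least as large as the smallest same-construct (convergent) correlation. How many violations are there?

0

Convergent (same construct = body dissatisfaction): Scale B, Scale A.
Smallest convergent = 0.45. Discriminant values: 0.32, 0.33, 0.28; count ≥ 0.45 → 0.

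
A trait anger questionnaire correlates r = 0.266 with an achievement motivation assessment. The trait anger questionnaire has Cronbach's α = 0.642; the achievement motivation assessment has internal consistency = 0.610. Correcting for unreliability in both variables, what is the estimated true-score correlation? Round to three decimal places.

r_true = r_obs / √(r_xx · r_yy) = 0.266 / √(0.642 × 0.610) = 0.266 / √0.391620 = 0.266 / 0.6258 ≈ 0.425.

0.425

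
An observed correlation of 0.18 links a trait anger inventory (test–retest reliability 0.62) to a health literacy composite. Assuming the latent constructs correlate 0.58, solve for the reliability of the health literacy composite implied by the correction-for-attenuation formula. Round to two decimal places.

r_true = r_obs / √(r_xx · r_yy) ⇒ 0.58 = 0.18 / √(0.62 · r_yy).
√(0.62 · r_yy) = 0.18 / 0.58 = 0.3103; 0.62 · r_yy = 0.0963; r_yy = 0.0963 / 0.62 ≈ 0.16.

0.16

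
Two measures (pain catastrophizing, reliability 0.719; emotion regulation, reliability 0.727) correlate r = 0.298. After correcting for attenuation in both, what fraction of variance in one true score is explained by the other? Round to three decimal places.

0.170

Disattenuated r = 0.298 / √(0.719 × 0.727) = 0.298 / 0.7230 = 0.4122.
Shared true-score variance = 0.4122² = 0.1699 ≈ 0.170.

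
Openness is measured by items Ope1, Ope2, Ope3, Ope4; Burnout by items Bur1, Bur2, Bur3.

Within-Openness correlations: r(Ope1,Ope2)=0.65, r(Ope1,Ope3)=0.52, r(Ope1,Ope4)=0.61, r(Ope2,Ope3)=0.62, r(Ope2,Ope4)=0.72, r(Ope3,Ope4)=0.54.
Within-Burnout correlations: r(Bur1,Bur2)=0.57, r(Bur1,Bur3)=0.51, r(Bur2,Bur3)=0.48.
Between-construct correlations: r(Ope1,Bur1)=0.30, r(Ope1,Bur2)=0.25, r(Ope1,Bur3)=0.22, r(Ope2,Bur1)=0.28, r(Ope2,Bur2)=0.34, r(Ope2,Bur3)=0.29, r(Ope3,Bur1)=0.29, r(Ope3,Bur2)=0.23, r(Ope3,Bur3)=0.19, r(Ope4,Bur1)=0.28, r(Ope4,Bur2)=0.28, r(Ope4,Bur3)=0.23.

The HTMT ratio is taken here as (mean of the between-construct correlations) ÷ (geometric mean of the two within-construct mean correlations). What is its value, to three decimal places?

0.471

Mean between = 3.18/12 = 0.2650.
Mean within-Ope = 3.66/6 = 0.6100; mean within-Bur = 1.56/3 = 0.5200.
Geometric mean = √(0.6100 × 0.5200) = 0.5632.
HTMT = 0.2650 / 0.5632 = 0.471.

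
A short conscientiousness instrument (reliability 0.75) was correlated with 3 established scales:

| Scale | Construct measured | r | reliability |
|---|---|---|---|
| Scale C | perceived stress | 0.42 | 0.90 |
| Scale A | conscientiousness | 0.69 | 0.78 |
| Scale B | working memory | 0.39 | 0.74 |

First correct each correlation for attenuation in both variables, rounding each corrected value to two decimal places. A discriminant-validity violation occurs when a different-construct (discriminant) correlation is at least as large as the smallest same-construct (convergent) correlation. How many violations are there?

Disattenuated r (r / √(r_scale · r_new)):
  Scale C (disc): 0.42 / √(0.90·0.75) = 0.51
  Scale A (conv): 0.69 / √(0.78·0.75) = 0.90
  Scale B (disc): 0.39 / √(0.74·0.75) = 0.52
Smallest convergent = 0.90. Discriminant values: 0.51, 0.52; count ≥ 0.90 → 0.

0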